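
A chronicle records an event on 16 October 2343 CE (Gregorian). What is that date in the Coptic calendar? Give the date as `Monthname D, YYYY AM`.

Both dates share Julian Day Number 2577111; in the Coptic calendar that is 2 Paopi 2060 AM.

Paopi 2, 2060 AM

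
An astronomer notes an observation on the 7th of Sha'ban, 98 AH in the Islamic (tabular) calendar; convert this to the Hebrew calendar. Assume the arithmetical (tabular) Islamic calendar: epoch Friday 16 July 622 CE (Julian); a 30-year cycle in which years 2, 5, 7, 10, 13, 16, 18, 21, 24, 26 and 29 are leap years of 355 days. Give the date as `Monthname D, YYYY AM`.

Nisan 9, 4477 AM

The source date corresponds to 30 March 717 in the proleptic Gregorian calendar (JDN 1983027).
That day falls on 9 Nisan 4477 AM in the Hebrew calendar.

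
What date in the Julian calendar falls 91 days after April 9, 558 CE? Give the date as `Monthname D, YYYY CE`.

July 9, 558 CE

JDN of April 9, 558 CE = 1924966.
1924966 + 91 = 1925057.
JDN 1925057 in the Julian calendar is July 9, 558 CE.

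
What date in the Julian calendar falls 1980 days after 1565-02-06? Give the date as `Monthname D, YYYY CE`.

July 10, 1570 CE

JDN of 1565-02-06 = 2292711.
2292711 + 1980 = 2294691.
JDN 2294691 in the Julian calendar is July 10, 1570 CE.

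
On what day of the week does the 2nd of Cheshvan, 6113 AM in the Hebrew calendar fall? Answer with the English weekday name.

Equivalently 12 October 2352 Gregorian, JDN 2580395.
JDN 2580395 mod 7 = 6, and JDN 0 was a Monday, so this is a Sunday.

Sunday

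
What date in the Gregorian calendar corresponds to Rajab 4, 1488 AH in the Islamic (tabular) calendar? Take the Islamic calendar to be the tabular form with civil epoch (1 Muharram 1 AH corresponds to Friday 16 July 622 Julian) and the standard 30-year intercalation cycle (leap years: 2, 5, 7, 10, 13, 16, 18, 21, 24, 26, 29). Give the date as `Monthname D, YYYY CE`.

October 4, 2065 CE

Both dates share Julian Day Number 2475563; in the Gregorian calendar that is 4 October 2065 CE.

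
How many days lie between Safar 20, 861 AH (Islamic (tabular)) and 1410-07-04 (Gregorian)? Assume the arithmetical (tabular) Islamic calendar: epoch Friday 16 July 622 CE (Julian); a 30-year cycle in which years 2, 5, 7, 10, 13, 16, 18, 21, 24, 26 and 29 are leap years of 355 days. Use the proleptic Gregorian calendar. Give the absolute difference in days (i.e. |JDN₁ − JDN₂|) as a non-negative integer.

17008

First date → JDN 2253244; second date → JDN 2236236.
The interval is |2253244 − 2236236| = 17008 days.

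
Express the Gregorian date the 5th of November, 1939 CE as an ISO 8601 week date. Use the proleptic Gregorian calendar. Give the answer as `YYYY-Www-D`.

The weekday is Sunday (ISO weekday 7).
That Sunday belongs to ISO week 44 of ISO year 1939.

1939-W44-7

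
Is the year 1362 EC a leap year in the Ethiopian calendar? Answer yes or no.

no

1362 mod 4 = 2; in the Ethiopian calendar a year is leap when year mod 4 = 3, so it is a common year.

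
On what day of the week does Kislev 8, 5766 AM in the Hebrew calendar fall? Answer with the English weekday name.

This is JDN 2453714 (9 December 2005 Gregorian).
Since JDN mod 7 = 4 (0 = Monday), the day is Friday.

Friday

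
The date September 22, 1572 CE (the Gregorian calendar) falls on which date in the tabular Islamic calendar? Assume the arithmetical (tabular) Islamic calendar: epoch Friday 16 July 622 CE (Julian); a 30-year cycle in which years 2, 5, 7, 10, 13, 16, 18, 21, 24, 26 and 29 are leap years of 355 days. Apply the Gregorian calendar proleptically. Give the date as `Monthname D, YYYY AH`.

Both dates share Julian Day Number 2295486; in the tabular Islamic calendar that is 4 Jumada al-Awwal 980 AH.

Jumada al-Awwal 4, 980 AH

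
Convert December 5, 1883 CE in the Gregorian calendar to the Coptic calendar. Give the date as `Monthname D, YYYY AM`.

Hathor 26, 1600 AM

Both dates share Julian Day Number 2409150; in the Coptic calendar that is 26 Hathor 1600 AM.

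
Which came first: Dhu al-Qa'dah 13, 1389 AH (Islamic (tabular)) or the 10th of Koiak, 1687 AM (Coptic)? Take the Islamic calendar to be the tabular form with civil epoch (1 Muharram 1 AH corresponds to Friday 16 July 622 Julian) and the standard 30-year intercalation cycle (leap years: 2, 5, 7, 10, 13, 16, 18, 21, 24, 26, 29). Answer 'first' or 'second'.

first

The two dates have Julian Day Numbers 2440608 and 2440940 respectively.
Since 2440608 < 2440940, the first date comes first.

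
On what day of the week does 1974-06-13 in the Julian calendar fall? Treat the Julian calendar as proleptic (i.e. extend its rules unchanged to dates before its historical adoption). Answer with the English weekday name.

This is JDN 2442225 (26 June 1974 Gregorian).
JDN 2442225 mod 7 = 2, and JDN 0 was a Monday, so this is a Wednesday.

Wednesday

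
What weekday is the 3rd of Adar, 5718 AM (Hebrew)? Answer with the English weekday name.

Sunday

This is JDN 2436258 (23 February 1958 Gregorian).
JDN 2436258 mod 7 = 6, and JDN 0 was a Monday, so this is a Sunday.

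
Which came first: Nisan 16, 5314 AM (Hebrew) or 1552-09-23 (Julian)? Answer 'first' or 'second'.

second

The two dates have Julian Day Numbers 2288734 and 2288192 respectively.
Since 2288192 < 2288734, the second date comes first.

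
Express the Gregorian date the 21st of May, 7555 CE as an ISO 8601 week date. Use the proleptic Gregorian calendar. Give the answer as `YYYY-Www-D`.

7555-W20-6

The weekday is Saturday (ISO weekday 6).
That Saturday belongs to ISO week 20 of ISO year 7555.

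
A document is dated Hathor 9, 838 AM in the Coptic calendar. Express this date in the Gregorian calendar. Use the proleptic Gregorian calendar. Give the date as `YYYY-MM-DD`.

Julian Day Number of the source date = 2130812.
Converting JDN 2130812 to the Gregorian calendar gives 12 November 1121 CE.

1121-11-12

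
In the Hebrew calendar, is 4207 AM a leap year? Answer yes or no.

yes

Hebrew year 4207 is year 8 of its 19-year Metonic cycle; leap years are at positions 3, 6, 8, 11, 14, 17, 19, so it is a leap year (13 months).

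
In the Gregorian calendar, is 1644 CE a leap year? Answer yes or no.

1644 is divisible by 4 and not by 100, so it is a leap year.

yes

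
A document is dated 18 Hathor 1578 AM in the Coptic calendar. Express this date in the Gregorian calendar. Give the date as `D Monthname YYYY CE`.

Both dates share Julian Day Number 2401106; in the Gregorian calendar that is 26 November 1861 CE.

26 November 1861 CE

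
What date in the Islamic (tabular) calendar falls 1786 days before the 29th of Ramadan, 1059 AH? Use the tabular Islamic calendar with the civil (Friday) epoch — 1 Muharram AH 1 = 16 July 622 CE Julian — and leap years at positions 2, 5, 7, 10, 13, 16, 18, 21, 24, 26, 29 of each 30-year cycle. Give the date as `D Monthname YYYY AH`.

15 Ramadan 1054 AH

The starting date is JDN 2323624; 2323624 − 1786 = 2321838.
JDN 2321838 corresponds to 15 Ramadan 1054 AH.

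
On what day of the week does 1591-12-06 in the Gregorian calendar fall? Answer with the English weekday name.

JDN 2302500 mod 7 = 4, and JDN 0 was a Monday, so this is a Friday.

Friday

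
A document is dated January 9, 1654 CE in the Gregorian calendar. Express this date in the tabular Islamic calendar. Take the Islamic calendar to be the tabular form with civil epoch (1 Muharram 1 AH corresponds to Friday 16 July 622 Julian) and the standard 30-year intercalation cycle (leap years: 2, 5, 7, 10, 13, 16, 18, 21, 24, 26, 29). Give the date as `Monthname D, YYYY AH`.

Julian Day Number of the source date = 2325180.
Converting JDN 2325180 to the tabular Islamic calendar gives 19 Safar 1064 AH.

Safar 19, 1064 AH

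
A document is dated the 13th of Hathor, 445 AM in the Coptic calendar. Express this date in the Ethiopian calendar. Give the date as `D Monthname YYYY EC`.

Julian Day Number of the source date = 1987273.
Converting JDN 1987273 to the Ethiopian calendar gives 13 Hidar 721 EC.

13 Hidar 721 EC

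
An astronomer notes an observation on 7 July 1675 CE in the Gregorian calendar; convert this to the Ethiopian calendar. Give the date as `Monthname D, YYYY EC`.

Hamle 3, 1667 EC

Julian Day Number of the source date = 2333029.
Converting JDN 2333029 to the Ethiopian calendar gives 3 Hamle 1667 EC.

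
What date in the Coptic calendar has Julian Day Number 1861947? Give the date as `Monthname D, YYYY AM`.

JDN 1861947 is 26 September 385 in the proleptic Gregorian calendar.
In the Coptic calendar that day is Thout 28, 102 AM.

Thout 28, 102 AM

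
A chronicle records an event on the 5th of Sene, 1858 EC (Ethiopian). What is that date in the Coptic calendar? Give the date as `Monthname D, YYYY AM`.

Julian Day Number of the source date = 2402764.
Converting JDN 2402764 to the Coptic calendar gives 5 Paoni 1582 AM.

Paoni 5, 1582 AM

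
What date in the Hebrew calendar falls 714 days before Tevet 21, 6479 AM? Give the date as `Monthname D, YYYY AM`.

The starting date is JDN 2714157; 2714157 − 714 = 2713443.
JDN 2713443 corresponds to Shevat 15, 6477 AM.

Shevat 15, 6477 AM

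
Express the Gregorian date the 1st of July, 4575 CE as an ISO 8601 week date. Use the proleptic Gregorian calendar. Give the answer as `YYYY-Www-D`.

4575-W26-6

The weekday is Saturday (ISO weekday 6).
That Saturday belongs to ISO week 26 of ISO year 4575.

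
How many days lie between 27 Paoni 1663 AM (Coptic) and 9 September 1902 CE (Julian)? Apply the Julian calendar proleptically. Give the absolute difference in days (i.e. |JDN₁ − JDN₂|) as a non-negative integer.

16356

First date → JDN 2432371; second date → JDN 2416015.
The interval is |2432371 − 2416015| = 16356 days.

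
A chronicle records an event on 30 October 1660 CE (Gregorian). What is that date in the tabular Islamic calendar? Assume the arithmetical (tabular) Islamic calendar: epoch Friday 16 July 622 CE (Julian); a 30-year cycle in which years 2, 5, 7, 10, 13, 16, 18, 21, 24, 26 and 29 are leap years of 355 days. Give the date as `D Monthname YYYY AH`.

Both dates share Julian Day Number 2327666; in the tabular Islamic calendar that is 25 Safar 1071 AH.

25 Safar 1071 AH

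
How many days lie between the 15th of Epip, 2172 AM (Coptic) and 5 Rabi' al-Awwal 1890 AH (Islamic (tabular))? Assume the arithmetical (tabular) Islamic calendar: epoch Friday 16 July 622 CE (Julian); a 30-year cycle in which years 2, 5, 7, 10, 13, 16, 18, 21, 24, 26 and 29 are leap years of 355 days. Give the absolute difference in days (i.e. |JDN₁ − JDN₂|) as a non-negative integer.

JDN of the first date = 2618302.
JDN of the second date = 2617902.
|2617902 − 2618302| = 400.

400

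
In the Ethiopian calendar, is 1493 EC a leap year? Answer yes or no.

no

1493 mod 4 = 1; in the Ethiopian calendar a year is leap when year mod 4 = 3, so it is a common year.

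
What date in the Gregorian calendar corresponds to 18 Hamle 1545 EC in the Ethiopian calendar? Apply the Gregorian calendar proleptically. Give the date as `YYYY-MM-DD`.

Julian Day Number of the source date = 2288484.
Converting JDN 2288484 to the Gregorian calendar gives 22 July 1553 CE.

1553-07-22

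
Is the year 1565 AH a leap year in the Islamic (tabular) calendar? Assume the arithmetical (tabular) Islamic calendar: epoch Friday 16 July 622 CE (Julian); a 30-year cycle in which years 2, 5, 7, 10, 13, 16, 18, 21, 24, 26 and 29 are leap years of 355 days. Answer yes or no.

Year 1565 AH is year 5 of its 30-year cycle; leap positions are 2, 5, 7, 10, 13, 16, 18, 21, 24, 26, 29, so it is a leap year (355 days).

yes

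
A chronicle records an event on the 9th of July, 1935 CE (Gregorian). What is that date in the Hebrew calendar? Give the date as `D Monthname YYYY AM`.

8 Tammuz 5695 AM

Julian Day Number of the source date = 2427993.
Converting JDN 2427993 to the Hebrew calendar gives 8 Tammuz 5695 AM.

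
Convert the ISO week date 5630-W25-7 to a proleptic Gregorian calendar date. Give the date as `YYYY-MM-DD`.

ISO week 1 of 5630 is the week containing the first Thursday of 5630.
Week 25, day 7 (Sunday) lands on 5630-06-23.

5630-06-23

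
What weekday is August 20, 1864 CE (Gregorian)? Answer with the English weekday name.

2402104 ≡ 5 (mod 7); counting from Monday = 0 gives Saturday.

Saturday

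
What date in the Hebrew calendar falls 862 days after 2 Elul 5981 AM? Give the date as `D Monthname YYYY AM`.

JDN of 2 Elul 5981 AM = 2532496.
2532496 + 862 = 2533358.
JDN 2533358 in the Hebrew calendar is 8 Tevet 5984 AM.

8 Tevet 5984 AM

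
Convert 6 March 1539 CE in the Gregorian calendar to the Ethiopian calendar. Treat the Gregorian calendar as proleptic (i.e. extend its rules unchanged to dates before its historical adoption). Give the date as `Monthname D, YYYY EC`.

Yekatit 30, 1531 EC

Julian Day Number of the source date = 2283232.
Converting JDN 2283232 to the Ethiopian calendar gives 30 Yekatit 1531 EC.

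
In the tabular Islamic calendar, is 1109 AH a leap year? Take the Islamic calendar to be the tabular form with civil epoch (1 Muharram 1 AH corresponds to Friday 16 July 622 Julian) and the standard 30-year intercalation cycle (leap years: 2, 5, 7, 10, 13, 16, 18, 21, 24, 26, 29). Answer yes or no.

Year 1109 AH is year 29 of its 30-year cycle; leap positions are 2, 5, 7, 10, 13, 16, 18, 21, 24, 26, 29, so it is a leap year (355 days).

yes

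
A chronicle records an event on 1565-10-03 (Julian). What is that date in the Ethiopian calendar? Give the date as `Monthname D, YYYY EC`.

The source date corresponds to 13 October 1565 in the proleptic Gregorian calendar (JDN 2292950).
That day falls on 6 Tikimt 1558 EC in the Ethiopian calendar.

Tikimt 6, 1558 EC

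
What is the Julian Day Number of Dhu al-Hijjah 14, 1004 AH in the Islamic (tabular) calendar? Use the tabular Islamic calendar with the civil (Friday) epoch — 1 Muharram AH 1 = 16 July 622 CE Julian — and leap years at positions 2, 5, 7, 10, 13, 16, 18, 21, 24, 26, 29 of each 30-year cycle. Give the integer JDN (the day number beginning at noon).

In the Gregorian calendar the same day is 9 August 1596.
JDN 2299161 is 15 October 1582 CE (Gregorian); the target day is +5047 days from there, so JDN = 2304208.

2304208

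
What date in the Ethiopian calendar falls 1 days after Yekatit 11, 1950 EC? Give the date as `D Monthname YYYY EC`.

12 Yekatit 1950 EC

The starting date is JDN 2436253; 2436253 + 1 = 2436254.
JDN 2436254 corresponds to 12 Yekatit 1950 EC.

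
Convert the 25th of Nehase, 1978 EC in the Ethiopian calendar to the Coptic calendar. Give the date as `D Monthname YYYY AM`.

25 Mesori 1702 AM

Julian Day Number of the source date = 2446674.
Converting JDN 2446674 to the Coptic calendar gives 25 Mesori 1702 AM.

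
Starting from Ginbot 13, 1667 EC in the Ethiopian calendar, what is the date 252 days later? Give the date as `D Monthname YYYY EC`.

Counting 252 days forward from JDN 2332979 reaches JDN 2333231, which is 19 Tir 1668 EC.

19 Tir 1668 EC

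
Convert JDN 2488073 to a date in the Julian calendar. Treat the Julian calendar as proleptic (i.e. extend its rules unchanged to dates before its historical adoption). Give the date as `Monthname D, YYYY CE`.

December 22, 2099 CE

JDN 2488073 is 4 January 2100 in the Gregorian calendar.
In the Julian calendar that day is December 22, 2099 CE.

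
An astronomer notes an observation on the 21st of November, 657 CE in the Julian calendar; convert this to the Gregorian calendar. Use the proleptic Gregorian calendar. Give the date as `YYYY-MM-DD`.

0657-11-24

At this point the Julian calendar is 3 days behind the Gregorian.
21 November 657 Julian + 3 days → 24 November 657 Gregorian.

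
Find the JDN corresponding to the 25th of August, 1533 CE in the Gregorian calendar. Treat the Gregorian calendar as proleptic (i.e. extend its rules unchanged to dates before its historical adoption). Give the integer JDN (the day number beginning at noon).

2281213

JDN 2400001 is 17 November 1858 CE (Gregorian), MJD 0; the target day is −118788 days from there, so JDN = 2281213.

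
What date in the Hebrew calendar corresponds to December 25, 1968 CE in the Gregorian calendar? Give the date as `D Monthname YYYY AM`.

4 Tevet 5729 AM

Julian Day Number of the source date = 2440216.
Converting JDN 2440216 to the Hebrew calendar gives 4 Tevet 5729 AM.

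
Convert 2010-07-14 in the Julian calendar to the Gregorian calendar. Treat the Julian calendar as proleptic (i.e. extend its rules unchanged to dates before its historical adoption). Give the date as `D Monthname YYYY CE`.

27 July 2010 CE

For dates in this range the Gregorian date is 13 days ahead of the Julian.
14 July 2010 Julian + 13 days → 27 July 2010 Gregorian.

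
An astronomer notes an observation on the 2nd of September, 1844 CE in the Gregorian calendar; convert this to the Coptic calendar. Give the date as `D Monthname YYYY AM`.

28 Mesori 1560 AM

Both dates share Julian Day Number 2394812; in the Coptic calendar that is 28 Mesori 1560 AM.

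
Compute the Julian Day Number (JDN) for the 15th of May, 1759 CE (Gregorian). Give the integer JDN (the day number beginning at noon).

JDN 2299161 is 15 October 1582 CE (Gregorian); the target day is +64495 days from there, so JDN = 2363656.

2363656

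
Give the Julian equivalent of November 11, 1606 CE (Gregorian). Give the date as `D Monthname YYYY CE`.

1 November 1606 CE

The Julian–Gregorian offset here is 10 days (Julian trailing).
11 November 1606 Gregorian − 10 days → 1 November 1606 Julian.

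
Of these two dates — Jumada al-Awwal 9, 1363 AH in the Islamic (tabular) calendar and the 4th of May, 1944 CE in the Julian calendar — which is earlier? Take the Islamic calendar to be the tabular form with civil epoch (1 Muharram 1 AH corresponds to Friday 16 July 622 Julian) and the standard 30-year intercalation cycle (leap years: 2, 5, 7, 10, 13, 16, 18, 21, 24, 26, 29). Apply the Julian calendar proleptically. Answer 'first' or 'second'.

first

The two dates have Julian Day Numbers 2431213 and 2431228 respectively.
Since 2431213 < 2431228, the first date comes first.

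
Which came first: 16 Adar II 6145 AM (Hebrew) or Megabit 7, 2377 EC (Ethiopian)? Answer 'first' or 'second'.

First date → JDN 2592250; second date → JDN 2592241.
JDN 2592241 < JDN 2592250, so the second date is earlier.

second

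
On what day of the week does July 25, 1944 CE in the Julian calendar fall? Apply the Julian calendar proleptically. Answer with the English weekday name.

This is JDN 2431310 (7 August 1944 Gregorian).
2431310 ≡ 0 (mod 7); counting from Monday = 0 gives Monday.

Monday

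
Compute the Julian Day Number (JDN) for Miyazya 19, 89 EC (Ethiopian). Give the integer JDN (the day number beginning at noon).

1756591

In the proleptic Gregorian calendar the same day is 12 April 97.
JDN 2299161 is 15 October 1582 CE (Gregorian); the target day is −542570 days from there, so JDN = 1756591.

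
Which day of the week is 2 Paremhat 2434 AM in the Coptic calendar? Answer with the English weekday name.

Sunday

In the Gregorian calendar this is 17 March 2718 (JDN 2713864).
Since JDN mod 7 = 6 (0 = Monday), the day is Sunday.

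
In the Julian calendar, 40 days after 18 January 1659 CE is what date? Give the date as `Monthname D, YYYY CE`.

February 27, 1659 CE

JDN of 18 January 1659 CE = 2327025.
2327025 + 40 = 2327065.
JDN 2327065 in the Julian calendar is February 27, 1659 CE.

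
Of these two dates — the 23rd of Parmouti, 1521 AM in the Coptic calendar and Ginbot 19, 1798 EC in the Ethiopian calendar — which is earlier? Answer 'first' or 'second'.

first

The two dates have Julian Day Numbers 2380442 and 2380833 respectively.
Since 2380442 < 2380833, the first date comes first.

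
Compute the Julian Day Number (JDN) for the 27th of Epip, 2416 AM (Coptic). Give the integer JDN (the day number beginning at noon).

In the Gregorian calendar the same day is 9 August 2700.
JDN 2400001 is 17 November 1858 CE (Gregorian), MJD 0; the target day is +307434 days from there, so JDN = 2707435.

2707435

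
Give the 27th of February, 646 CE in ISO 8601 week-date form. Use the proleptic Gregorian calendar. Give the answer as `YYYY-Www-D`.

The weekday is Friday (ISO weekday 5).
That Friday belongs to ISO week 9 of ISO year 646.

0646-W09-5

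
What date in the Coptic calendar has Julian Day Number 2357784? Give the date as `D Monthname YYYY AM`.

11 Parmouti 1459 AM

The Gregorian equivalent of JDN 2357784 is 17 April 1743.
In the Coptic calendar that day is 11 Parmouti 1459 AM.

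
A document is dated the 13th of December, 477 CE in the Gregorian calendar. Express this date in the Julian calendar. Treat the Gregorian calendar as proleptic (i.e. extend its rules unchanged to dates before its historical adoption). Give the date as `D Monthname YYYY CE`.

12 December 477 CE

For dates in this range the Gregorian date is 1 day ahead of the Julian.
13 December 477 Gregorian − 1 day → 12 December 477 Julian.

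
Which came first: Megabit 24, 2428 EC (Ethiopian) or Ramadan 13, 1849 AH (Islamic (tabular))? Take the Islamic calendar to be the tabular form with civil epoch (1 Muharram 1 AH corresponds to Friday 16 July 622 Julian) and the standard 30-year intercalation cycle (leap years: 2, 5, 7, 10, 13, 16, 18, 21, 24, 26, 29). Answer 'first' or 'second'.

second

First date → JDN 2610886; second date → JDN 2603558.
JDN 2603558 < JDN 2610886, so the second date is earlier.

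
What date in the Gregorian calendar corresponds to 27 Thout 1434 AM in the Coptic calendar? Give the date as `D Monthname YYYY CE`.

Julian Day Number of the source date = 2348459.
Converting JDN 2348459 to the Gregorian calendar gives 5 October 1717 CE.

5 October 1717 CE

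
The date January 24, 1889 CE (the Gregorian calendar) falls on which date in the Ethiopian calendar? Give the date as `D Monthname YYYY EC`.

17 Tir 1881 EC

Both dates share Julian Day Number 2411027; in the Ethiopian calendar that is 17 Tir 1881 EC.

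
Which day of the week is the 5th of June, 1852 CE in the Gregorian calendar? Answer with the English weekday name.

Saturday

2397645 ≡ 5 (mod 7); counting from Monday = 0 gives Saturday.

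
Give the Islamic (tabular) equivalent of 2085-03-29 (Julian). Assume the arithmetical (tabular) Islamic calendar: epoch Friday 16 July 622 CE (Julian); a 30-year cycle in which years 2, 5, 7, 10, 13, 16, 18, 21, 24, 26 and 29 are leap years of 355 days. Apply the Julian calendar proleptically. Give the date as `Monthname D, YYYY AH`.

Both dates share Julian Day Number 2482692; in the tabular Islamic calendar that is 15 Sha'ban 1508 AH.

Sha'ban 15, 1508 AH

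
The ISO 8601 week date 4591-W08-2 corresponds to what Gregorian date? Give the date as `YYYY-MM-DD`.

4591-02-22

ISO week 1 of 4591 is the week containing the first Thursday of 4591.
Week 8, day 2 (Tuesday) lands on 4591-02-22.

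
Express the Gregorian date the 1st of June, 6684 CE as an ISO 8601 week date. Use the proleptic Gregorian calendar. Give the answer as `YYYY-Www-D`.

The weekday is Sunday (ISO weekday 7).
That Sunday belongs to ISO week 22 of ISO year 6684.

6684-W22-7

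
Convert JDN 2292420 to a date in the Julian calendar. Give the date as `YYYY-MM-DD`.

JDN 2292420 is 1 May 1564 in the proleptic Gregorian calendar.
In the Julian calendar that day is 1564-04-21.

1564-04-21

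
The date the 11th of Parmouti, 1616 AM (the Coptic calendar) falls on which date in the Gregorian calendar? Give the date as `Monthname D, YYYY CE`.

April 19, 1900 CE

Both dates share Julian Day Number 2415129; in the Gregorian calendar that is 19 April 1900 CE.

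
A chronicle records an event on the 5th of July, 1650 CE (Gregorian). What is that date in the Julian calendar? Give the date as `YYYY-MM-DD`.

For dates in this range the Gregorian date is 10 days ahead of the Julian.
5 July 1650 Gregorian − 10 days → 25 June 1650 Julian.

1650-06-25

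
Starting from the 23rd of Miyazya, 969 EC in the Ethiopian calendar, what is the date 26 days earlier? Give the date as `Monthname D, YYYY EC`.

Megabit 27, 969 EC

JDN of the 23rd of Miyazya, 969 EC = 2078015.
2078015 − 26 = 2077989.
JDN 2077989 in the Ethiopian calendar is Megabit 27, 969 EC.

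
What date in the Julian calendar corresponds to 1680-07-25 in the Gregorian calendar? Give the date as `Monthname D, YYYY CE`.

At this point the Julian calendar is 10 days behind the Gregorian.
25 July 1680 Gregorian − 10 days → 15 July 1680 Julian.

July 15, 1680 CE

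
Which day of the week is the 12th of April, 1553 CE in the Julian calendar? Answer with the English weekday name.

Wednesday

Equivalently 22 April 1553 Gregorian, JDN 2288393.
JDN 2288393 mod 7 = 2, and JDN 0 was a Monday, so this is a Wednesday.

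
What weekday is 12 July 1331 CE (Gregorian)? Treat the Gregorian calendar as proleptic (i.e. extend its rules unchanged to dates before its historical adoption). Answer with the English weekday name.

Since JDN mod 7 = 3 (0 = Monday), the day is Thursday.

Thursday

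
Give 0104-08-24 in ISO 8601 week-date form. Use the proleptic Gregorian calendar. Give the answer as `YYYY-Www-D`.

The weekday is Sunday (ISO weekday 7).
That Sunday belongs to ISO week 34 of ISO year 104.

0104-W34-7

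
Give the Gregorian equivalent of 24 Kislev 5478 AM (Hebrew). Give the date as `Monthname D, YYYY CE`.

Both dates share Julian Day Number 2348513; in the Gregorian calendar that is 28 November 1717 CE.

November 28, 1717 CE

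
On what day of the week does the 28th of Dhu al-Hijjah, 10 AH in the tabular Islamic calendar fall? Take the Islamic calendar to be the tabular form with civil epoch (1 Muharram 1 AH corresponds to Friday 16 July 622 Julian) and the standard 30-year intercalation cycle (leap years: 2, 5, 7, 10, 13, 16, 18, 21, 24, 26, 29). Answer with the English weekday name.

Equivalently 29 March 632 Gregorian, JDN 1951981.
JDN 1951981 mod 7 = 3, and JDN 0 was a Monday, so this is a Thursday.

Thursday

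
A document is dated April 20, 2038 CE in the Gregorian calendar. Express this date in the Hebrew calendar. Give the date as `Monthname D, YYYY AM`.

Both dates share Julian Day Number 2465534; in the Hebrew calendar that is 15 Nisan 5798 AM.

Nisan 15, 5798 AM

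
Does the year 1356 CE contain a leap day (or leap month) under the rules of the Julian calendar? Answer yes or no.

1356 mod 4 = 0, so it is a leap year in the Julian calendar.

yes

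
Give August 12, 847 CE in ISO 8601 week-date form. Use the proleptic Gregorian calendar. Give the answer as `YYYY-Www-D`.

The weekday is Monday (ISO weekday 1).
That Monday belongs to ISO week 33 of ISO year 847.

0847-W33-1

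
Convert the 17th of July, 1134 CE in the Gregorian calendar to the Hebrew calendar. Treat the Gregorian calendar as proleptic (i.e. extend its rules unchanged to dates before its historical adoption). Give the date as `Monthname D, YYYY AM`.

Tammuz 17, 4894 AM

Julian Day Number of the source date = 2135442.
Converting JDN 2135442 to the Hebrew calendar gives 17 Tammuz 4894 AM.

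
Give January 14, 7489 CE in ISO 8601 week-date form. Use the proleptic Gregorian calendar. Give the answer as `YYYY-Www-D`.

The weekday is Monday (ISO weekday 1).
That Monday belongs to ISO week 3 of ISO year 7489.

7489-W03-1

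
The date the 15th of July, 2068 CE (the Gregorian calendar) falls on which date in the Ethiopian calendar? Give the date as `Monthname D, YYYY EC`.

Both dates share Julian Day Number 2476578; in the Ethiopian calendar that is 8 Hamle 2060 EC.

Hamle 8, 2060 EC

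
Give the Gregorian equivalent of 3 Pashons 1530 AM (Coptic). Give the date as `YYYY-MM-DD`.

1814-05-10

Julian Day Number of the source date = 2383739.
Converting JDN 2383739 to the Gregorian calendar gives 10 May 1814 CE.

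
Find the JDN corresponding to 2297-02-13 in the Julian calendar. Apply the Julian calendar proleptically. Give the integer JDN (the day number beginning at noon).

2560081

In the Gregorian calendar the same day is 28 February 2297.
JDN 2400001 is 17 November 1858 CE (Gregorian), MJD 0; the target day is +160080 days from there, so JDN = 2560081.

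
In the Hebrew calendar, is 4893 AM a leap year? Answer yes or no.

no

Hebrew year 4893 is year 10 of its 19-year Metonic cycle; leap years are at positions 3, 6, 8, 11, 14, 17, 19, so it is a common year (12 months).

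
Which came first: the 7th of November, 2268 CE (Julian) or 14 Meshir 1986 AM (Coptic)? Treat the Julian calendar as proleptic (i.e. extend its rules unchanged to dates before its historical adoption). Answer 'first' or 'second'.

first

Converting both to JDN: 2549756 vs 2550214; the smaller is the first.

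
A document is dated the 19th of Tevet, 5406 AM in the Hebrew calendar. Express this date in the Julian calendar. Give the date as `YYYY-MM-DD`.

The source date corresponds to 6 January 1646 in the Gregorian calendar (JDN 2322255).
That day falls on 27 December 1645 CE in the Julian calendar.

1645-12-27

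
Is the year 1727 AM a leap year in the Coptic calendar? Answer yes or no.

yes

1727 mod 4 = 3; in the Coptic calendar a year is leap when year mod 4 = 3, so it is a leap year.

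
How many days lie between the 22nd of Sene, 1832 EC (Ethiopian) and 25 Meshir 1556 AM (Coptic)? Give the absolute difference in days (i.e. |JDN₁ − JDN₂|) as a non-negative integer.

117

First date → JDN 2393285; second date → JDN 2393168.
The interval is |2393285 − 2393168| = 117 days.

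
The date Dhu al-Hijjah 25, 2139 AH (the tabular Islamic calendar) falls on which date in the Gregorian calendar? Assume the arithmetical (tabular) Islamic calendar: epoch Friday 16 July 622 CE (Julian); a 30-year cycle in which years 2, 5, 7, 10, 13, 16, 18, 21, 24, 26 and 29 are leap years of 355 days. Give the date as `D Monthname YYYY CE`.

Julian Day Number of the source date = 2706425.
Converting JDN 2706425 to the Gregorian calendar gives 2 November 2697 CE.

2 November 2697 CE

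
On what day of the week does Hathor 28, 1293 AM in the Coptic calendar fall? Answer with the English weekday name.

Saturday

This is JDN 2297020 (4 December 1576 Gregorian).
JDN 2297020 mod 7 = 5, and JDN 0 was a Monday, so this is a Saturday.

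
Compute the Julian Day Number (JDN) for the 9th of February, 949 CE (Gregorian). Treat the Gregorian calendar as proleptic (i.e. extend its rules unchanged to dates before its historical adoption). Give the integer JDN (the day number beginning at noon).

JDN 2400001 is 17 November 1858 CE (Gregorian), MJD 0; the target day is −332286 days from there, so JDN = 2067715.

2067715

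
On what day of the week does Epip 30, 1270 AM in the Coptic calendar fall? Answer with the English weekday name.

This is JDN 2288861 (3 August 1554 Gregorian).
JDN 2288861 mod 7 = 1, and JDN 0 was a Monday, so this is a Tuesday.

Tuesday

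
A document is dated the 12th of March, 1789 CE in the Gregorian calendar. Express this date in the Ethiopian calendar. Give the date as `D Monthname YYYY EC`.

5 Megabit 1781 EC

Julian Day Number of the source date = 2374550.
Converting JDN 2374550 to the Ethiopian calendar gives 5 Megabit 1781 EC.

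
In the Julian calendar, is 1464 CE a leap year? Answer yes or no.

1464 mod 4 = 0, so it is a leap year in the Julian calendar.

yes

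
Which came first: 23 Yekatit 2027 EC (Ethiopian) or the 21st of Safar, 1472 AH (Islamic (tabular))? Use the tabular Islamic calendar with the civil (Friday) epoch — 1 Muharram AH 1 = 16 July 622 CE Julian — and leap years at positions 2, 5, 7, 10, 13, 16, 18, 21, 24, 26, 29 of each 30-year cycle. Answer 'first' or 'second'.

first

First date → JDN 2464389; second date → JDN 2469763.
JDN 2464389 < JDN 2469763, so the first date is earlier.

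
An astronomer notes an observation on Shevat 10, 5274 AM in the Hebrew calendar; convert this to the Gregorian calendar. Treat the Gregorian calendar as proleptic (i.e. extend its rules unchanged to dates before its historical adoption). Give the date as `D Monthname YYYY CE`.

17 January 1514 CE

Julian Day Number of the source date = 2274053.
Converting JDN 2274053 to the Gregorian calendar gives 17 January 1514 CE.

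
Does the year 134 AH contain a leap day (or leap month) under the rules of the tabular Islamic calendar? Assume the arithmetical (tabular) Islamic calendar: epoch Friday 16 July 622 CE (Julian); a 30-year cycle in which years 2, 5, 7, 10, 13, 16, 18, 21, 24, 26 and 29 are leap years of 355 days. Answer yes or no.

no

Year 134 AH is year 14 of its 30-year cycle; leap positions are 2, 5, 7, 10, 13, 16, 18, 21, 24, 26, 29, so it is a common year (354 days).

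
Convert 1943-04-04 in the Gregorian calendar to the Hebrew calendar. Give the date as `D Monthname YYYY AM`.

28 Adar II 5703 AM

Julian Day Number of the source date = 2430819.
Converting JDN 2430819 to the Hebrew calendar gives 28 Adar II 5703 AM.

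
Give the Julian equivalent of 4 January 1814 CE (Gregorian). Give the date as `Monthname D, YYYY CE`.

The Julian–Gregorian offset here is 12 days (Julian trailing).
4 January 1814 Gregorian − 12 days → 23 December 1813 Julian.

December 23, 1813 CE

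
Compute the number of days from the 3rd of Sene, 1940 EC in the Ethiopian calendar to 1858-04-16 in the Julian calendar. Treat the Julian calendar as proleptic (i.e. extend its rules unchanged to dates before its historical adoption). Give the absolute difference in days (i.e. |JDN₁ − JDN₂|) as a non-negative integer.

32915

First date → JDN 2432713; second date → JDN 2399798.
The interval is |2432713 − 2399798| = 32915 days.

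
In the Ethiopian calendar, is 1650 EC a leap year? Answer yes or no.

1650 mod 4 = 2; in the Ethiopian calendar a year is leap when year mod 4 = 3, so it is a common year.

no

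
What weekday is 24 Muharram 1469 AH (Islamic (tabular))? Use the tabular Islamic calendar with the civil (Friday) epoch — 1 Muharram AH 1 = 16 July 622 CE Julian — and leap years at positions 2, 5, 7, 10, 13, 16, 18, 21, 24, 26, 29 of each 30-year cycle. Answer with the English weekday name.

Friday

This is JDN 2468673 (23 November 2046 Gregorian).
2468673 ≡ 4 (mod 7); counting from Monday = 0 gives Friday.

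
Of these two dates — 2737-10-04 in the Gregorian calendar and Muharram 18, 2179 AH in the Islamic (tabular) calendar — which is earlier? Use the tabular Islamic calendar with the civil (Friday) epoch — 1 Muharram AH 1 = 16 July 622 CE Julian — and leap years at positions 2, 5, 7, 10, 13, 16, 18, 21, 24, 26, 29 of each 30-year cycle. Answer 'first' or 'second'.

second

First date → JDN 2721005; second date → JDN 2720268.
JDN 2720268 < JDN 2721005, so the second date is earlier.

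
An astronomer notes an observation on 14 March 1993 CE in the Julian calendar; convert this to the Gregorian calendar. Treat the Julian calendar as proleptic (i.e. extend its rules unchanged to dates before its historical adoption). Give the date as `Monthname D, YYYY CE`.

The Julian–Gregorian offset here is 13 days (Julian trailing).
14 March 1993 Julian + 13 days → 27 March 1993 Gregorian.

March 27, 1993 CE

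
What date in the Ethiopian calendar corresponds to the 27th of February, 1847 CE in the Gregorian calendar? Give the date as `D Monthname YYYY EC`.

21 Yekatit 1839 EC

Julian Day Number of the source date = 2395720.
Converting JDN 2395720 to the Ethiopian calendar gives 21 Yekatit 1839 EC.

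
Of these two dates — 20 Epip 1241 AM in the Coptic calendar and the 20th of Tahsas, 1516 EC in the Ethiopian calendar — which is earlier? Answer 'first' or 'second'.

second

Converting both to JDN: 2278259 vs 2277684; the smaller is the second.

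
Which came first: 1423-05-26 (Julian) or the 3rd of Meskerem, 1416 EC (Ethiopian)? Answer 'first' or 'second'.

first

The two dates have Julian Day Numbers 2240954 and 2241052 respectively.
Since 2240954 < 2241052, the first date comes first.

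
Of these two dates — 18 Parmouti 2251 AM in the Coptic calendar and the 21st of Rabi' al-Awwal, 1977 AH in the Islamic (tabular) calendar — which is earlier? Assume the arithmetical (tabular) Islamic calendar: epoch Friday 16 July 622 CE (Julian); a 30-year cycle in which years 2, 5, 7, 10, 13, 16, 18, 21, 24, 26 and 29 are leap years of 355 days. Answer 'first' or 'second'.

First date → JDN 2647069; second date → JDN 2648748.
JDN 2647069 < JDN 2648748, so the first date is earlier.

first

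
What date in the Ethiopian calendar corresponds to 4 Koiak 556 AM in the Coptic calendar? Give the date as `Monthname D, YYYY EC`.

Julian Day Number of the source date = 2027837.
Converting JDN 2027837 to the Ethiopian calendar gives 4 Tahsas 832 EC.

Tahsas 4, 832 EC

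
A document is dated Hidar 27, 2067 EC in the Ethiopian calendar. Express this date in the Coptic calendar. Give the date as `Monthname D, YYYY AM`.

Hathor 27, 1791 AM

Julian Day Number of the source date = 2478913.
Converting JDN 2478913 to the Coptic calendar gives 27 Hathor 1791 AM.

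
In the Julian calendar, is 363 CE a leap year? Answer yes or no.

363 mod 4 = 3, so it is a common year in the Julian calendar.

no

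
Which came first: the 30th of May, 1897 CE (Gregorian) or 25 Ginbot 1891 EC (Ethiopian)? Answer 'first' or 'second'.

Converting both to JDN: 2414075 vs 2414807; the smaller is the first.

first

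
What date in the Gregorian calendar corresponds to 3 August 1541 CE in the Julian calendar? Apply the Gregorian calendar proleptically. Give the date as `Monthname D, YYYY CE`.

August 13, 1541 CE

The Julian–Gregorian offset here is 10 days (Julian trailing).
3 August 1541 Julian + 10 days → 13 August 1541 Gregorian.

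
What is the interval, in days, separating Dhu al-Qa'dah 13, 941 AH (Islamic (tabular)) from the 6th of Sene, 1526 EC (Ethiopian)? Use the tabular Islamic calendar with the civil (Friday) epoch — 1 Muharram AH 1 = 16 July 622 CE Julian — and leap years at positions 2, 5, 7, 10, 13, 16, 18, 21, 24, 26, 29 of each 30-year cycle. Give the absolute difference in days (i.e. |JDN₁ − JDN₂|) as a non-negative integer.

350

First date → JDN 2281852; second date → JDN 2281502.
The interval is |2281852 − 2281502| = 350 days.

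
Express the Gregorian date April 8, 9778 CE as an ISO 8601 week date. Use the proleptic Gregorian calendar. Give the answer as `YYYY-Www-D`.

The weekday is Wednesday (ISO weekday 3).
That Wednesday belongs to ISO week 15 of ISO year 9778.

9778-W15-3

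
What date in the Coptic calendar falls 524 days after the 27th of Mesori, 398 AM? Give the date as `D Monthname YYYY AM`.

30 Tobi 400 AM

The starting date is JDN 1970390; 1970390 + 524 = 1970914.
JDN 1970914 corresponds to 30 Tobi 400 AM.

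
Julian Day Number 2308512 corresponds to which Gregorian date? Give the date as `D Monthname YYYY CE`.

Counting from JDN 2299161 = 15 Oct 1582 gives an offset of 9351 days.

22 May 1608 CE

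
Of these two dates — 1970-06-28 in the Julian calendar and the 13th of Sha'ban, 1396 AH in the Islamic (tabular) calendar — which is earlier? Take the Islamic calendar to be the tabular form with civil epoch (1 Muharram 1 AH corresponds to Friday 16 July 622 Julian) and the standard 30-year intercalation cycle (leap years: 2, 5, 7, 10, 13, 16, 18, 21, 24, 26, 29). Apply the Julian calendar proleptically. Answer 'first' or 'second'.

The two dates have Julian Day Numbers 2440779 and 2443000 respectively.
Since 2440779 < 2443000, the first date comes first.

first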